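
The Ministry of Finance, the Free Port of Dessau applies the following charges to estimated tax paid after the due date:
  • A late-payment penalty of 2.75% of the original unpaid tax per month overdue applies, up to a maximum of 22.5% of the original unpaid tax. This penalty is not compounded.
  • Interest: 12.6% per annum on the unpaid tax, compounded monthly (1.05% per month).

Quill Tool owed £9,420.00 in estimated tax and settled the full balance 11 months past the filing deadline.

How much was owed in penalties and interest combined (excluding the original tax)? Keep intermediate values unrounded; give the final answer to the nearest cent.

Penalty (uncapped): 11 × 2.75% × £9,420.00 = £2,849.55; cap = 22.5% × £9,420.00 = £2,119.50 → penalty = £2,119.50
Interest: £9,420.00 × ((1 + 0.0105)^11 − 1) = £9,420.00 × 0.1217588… = £1,146.9682…
Penalties + interest = £2,119.5000 + £1,146.9682… = £3,266.47

£3,266.47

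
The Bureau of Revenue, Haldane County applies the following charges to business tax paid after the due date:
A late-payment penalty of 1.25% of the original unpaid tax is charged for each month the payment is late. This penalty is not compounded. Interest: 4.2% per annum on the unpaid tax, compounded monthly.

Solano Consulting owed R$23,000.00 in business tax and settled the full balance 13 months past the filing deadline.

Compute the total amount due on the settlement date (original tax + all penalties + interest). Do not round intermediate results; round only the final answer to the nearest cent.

R$27,806.26

Late-payment penalty = 1.25% × R$23,000.00 × 13 mo = R$3,737.50
Interest (4.2%/yr ÷ 12 = 0.35%/month): R$23,000.00 × ((1 + 0.0035)^13 − 1) = R$1,068.7610…
Total = R$23,000.00 + R$3,737.5000 + R$1,068.7610… = R$27,806.26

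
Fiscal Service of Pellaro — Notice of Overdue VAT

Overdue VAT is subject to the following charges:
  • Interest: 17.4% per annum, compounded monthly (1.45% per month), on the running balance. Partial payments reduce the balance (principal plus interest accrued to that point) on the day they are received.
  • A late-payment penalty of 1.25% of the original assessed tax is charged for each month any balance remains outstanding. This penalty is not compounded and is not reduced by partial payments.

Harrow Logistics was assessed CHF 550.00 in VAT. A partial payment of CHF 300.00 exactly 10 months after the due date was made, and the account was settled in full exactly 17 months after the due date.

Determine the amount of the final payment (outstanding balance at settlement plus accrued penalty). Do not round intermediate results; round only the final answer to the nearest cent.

CHF 487.57

Balance at month 10: CHF 550.0000 × (1 + 0.0145)^10 = CHF 635.1601…
After CHF 300.00 payment: CHF 635.1601… − CHF 300.00 = CHF 335.1601…
Balance at month 17: CHF 335.1601… × (1 + 0.0145)^7 = CHF 370.6949…
Penalty: 17 × 1.25% × CHF 550.00 = CHF 116.88…
Final settlement = outstanding balance + penalty = CHF 370.6949… + CHF 116.88… = CHF 487.57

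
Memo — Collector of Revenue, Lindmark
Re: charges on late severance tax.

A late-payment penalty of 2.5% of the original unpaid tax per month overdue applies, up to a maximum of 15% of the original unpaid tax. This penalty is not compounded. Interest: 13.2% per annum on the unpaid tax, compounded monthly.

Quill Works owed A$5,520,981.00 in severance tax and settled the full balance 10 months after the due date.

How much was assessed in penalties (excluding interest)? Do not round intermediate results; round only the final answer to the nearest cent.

Penalty (uncapped): 10 × 2.5% × A$5,520,981.00 = A$1,380,245.25; cap = 15% × A$5,520,981.00 = A$828,147.15 → penalty = A$828,147.15

A$828,147.15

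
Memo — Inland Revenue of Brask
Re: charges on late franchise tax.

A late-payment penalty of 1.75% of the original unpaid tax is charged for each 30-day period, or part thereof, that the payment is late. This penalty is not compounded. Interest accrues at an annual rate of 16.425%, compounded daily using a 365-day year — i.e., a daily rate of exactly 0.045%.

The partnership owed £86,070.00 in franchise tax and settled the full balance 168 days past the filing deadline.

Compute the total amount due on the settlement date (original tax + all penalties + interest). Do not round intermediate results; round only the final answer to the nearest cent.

Penalty periods: ⌈168/30⌉ = 6; penalty = 6 × 1.75% × £86,070.00 = £9,037.35
Interest: £86,070.00 × ((1 + 0.00045)^168 − 1) = £86,070.00 × 0.07851274… = £6,757.5911…
Total = £86,070.00 + £9,037.3500 + £6,757.5911… = £101,864.94

£101,864.94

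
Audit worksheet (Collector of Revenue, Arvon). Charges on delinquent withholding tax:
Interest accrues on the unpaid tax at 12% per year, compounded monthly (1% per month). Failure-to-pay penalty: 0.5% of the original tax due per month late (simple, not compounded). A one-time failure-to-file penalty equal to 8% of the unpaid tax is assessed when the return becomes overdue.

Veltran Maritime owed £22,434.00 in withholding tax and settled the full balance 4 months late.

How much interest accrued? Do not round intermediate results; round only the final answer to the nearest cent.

Interest: £22,434.00 × ((1 + 0.01)^4 − 1) = £22,434.00 × 0.0406040… = £910.9104…

£910.91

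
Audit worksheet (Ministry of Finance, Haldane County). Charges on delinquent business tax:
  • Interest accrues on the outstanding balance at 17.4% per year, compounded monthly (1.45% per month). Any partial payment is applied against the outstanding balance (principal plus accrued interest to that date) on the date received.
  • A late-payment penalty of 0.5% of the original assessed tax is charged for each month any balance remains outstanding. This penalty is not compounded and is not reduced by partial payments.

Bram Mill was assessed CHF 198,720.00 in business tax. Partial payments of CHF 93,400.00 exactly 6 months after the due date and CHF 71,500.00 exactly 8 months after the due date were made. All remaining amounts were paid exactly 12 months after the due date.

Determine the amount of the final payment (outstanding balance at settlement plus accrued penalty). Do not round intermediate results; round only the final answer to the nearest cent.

CHF 70,551.56

Balance at month 6: CHF 198,720.0000 × (1 + 0.0145)^6 = CHF 216,647.6022…
After CHF 93,400.00 payment: CHF 216,647.6022… − CHF 93,400.00 = CHF 123,247.6022…
Balance at month 8: CHF 123,247.6022… × (1 + 0.0145)^2 = CHF 126,847.6955…
After CHF 71,500.00 payment: CHF 126,847.6955… − CHF 71,500.00 = CHF 55,347.6955…
Balance at month 12: CHF 55,347.6955… × (1 + 0.0145)^4 = CHF 58,628.3603…
Penalty: 12 × 0.5% × CHF 198,720.00 = CHF 11,923.20
Final settlement = outstanding balance + penalty = CHF 58,628.3603… + CHF 11,923.20 = CHF 70,551.56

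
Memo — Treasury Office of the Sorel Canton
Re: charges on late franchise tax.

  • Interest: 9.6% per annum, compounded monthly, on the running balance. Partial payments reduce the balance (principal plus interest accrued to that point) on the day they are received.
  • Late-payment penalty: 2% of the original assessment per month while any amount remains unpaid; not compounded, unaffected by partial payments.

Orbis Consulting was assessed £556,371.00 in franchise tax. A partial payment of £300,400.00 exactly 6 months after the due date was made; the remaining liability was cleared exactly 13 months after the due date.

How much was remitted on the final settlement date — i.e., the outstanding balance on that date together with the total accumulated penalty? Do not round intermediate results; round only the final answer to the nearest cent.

Monthly rate = 9.6% ÷ 12 = 0.8%
Balance at month 6: £556,371.0000 × (1 + 0.008)^6 = £583,616.6557…
After £300,400.00 payment: £583,616.6557… − £300,400.00 = £283,216.6557…
Balance at month 13: £283,216.6557… × (1 + 0.008)^7 = £299,462.5476…
Penalty: 13 × 2% × £556,371.00 = £144,656.46
Final settlement = outstanding balance + penalty = £299,462.5476… + £144,656.46 = £444,119.01

£444,119.01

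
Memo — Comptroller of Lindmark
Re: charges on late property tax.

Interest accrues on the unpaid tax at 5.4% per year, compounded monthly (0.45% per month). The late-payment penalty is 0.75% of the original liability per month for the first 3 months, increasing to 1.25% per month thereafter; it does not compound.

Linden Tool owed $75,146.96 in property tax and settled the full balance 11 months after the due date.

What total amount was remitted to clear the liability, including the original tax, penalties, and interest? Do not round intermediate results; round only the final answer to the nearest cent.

$88,157.07

Penalty, months 1–3: 3 × 0.75% × $75,146.96 = $1,690.81…
Penalty, months 4–11: 8 × 1.25% × $75,146.96 = $7,514.70…
Interest: $75,146.96 × ((1 + 0.0045)^11 − 1) = $75,146.96 × 0.0506289… = $3,804.6096…
Total = $75,146.96 + $9,205.5026 + $3,804.6096… = $88,157.07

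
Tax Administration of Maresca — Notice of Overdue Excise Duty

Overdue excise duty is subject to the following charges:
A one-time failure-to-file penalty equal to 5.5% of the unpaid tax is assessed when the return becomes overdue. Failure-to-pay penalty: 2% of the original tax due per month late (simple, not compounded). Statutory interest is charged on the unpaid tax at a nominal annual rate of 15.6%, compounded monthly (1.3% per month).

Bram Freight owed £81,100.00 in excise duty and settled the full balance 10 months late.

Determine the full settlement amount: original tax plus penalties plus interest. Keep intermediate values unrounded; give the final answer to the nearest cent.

£112,962.14

Failure-to-file penalty: 5.5% × £81,100.00 = £4,460.50
Failure-to-pay penalty = 2% × £81,100.00 × 10 mo = £16,220.00
Interest: £81,100.00 × ((1 + 0.013)^10 − 1) = £81,100.00 × 0.1378747… = £11,181.6408…
Total = £81,100.00 + £20,680.5000 + £11,181.6408… = £112,962.14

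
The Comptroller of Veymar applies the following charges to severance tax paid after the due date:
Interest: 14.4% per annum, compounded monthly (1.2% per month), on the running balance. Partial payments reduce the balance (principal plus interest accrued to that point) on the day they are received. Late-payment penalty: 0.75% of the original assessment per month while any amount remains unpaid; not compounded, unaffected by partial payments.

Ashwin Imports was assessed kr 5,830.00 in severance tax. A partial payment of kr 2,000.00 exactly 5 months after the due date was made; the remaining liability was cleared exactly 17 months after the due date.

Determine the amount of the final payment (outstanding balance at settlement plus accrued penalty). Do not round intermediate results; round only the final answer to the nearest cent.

kr 5,576.18

Balance at month 5: kr 5,830.0000 × (1 + 0.012)^5 = kr 6,188.2965…
After kr 2,000.00 payment: kr 6,188.2965… − kr 2,000.00 = kr 4,188.2965…
Balance at month 17: kr 4,188.2965… × (1 + 0.012)^12 = kr 4,832.8529…
Penalty: 17 × 0.75% × kr 5,830.00 = kr 743.33…
Final settlement = outstanding balance + penalty = kr 4,832.8529… + kr 743.33… = kr 5,576.18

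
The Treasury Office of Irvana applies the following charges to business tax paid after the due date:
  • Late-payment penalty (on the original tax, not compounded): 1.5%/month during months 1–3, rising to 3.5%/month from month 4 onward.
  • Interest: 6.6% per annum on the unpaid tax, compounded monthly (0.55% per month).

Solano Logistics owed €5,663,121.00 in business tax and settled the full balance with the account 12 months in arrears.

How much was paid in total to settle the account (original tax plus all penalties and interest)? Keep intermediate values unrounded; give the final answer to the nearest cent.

Penalty, months 1–3: 3 × 1.5% × €5,663,121.00 = €254,840.45…
Penalty, months 4–12: 9 × 3.5% × €5,663,121.00 = €1,783,883.12…
Interest: €5,663,121.00 × ((1 + 0.0055)^12 − 1) = €5,663,121.00 × 0.0680336… = €385,282.2793…
Total = €5,663,121.00 + €2,038,723.5600 + €385,282.2793… = €8,087,126.84

€8,087,126.84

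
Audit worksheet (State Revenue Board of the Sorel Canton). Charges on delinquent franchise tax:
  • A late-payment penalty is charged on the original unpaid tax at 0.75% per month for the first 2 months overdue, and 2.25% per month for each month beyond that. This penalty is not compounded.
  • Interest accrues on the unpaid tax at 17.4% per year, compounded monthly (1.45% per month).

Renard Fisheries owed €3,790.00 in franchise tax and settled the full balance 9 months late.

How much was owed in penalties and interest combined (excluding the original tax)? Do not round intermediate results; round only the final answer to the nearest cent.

€1,178.05

Penalty, months 1–2: 2 × 0.75% × €3,790.00 = €56.85
Penalty, months 3–9: 7 × 2.25% × €3,790.00 = €596.93…
Interest: €3,790.00 × ((1 + 0.0145)^9 − 1) = €3,790.00 × 0.1383307… = €524.2735…
Penalties + interest = €653.7750 + €524.2735… = €1,178.05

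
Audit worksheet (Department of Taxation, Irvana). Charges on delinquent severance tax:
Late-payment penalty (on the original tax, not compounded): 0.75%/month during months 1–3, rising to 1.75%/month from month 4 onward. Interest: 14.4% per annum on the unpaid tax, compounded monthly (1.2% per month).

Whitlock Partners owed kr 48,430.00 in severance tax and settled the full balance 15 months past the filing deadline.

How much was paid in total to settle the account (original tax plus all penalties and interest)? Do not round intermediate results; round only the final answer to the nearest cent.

Penalty, months 1–3: 3 × 0.75% × kr 48,430.00 = kr 1,089.68…
Penalty, months 4–15: 12 × 1.75% × kr 48,430.00 = kr 10,170.30
Interest: kr 48,430.00 × ((1 + 0.012)^15 − 1) = kr 48,430.00 × 0.1959353… = kr 9,489.1469…
Total = kr 48,430.00 + kr 11,259.9750 + kr 9,489.1469… = kr 69,179.12

kr 69,179.12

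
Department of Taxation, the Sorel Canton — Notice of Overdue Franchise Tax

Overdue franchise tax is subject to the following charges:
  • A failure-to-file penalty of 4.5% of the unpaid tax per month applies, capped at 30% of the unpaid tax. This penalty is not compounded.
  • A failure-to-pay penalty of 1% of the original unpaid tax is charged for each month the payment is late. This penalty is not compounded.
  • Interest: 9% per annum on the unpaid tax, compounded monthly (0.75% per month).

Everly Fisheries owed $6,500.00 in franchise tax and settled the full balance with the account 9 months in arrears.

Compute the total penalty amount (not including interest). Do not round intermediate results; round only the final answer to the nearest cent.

Failure-to-file: 9 × 4.5% × $6,500.00 = $2,632.50, capped at 30% × $6,500.00 = $1,950.00
Failure-to-pay penalty = 1% × $6,500.00 × 9 mo = $585.00
Total penalty = $1,950.00 + $585.00 = $2,535.00

$2,535.00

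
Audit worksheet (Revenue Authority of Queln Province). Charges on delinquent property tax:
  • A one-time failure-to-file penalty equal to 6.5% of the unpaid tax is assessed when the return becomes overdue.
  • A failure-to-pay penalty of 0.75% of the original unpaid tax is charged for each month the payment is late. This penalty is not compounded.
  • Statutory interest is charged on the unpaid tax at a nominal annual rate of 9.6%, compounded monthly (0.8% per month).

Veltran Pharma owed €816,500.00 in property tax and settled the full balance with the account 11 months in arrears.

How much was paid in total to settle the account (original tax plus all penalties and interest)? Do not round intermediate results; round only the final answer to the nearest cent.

Failure-to-file penalty: 6.5% × €816,500.00 = €53,072.50
Failure-to-pay penalty = 0.75% × €816,500.00 × 11 mo = €67,361.25
Interest: €816,500.00 × ((1 + 0.008)^11 − 1) = €816,500.00 × 0.0916058… = €74,796.1740…
Total = €816,500.00 + €120,433.7500 + €74,796.1740… = €1,011,729.92

€1,011,729.92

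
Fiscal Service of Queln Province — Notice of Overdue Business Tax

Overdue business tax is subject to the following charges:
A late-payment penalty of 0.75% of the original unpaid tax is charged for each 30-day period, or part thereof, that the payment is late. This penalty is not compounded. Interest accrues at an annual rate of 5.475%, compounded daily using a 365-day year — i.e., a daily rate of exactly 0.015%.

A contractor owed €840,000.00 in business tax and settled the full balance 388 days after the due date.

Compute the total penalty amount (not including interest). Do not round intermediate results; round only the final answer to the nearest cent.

Penalty periods: ⌈388/30⌉ = 13; penalty = 13 × 0.75% × €840,000.00 = €81,900.00

€81,900.00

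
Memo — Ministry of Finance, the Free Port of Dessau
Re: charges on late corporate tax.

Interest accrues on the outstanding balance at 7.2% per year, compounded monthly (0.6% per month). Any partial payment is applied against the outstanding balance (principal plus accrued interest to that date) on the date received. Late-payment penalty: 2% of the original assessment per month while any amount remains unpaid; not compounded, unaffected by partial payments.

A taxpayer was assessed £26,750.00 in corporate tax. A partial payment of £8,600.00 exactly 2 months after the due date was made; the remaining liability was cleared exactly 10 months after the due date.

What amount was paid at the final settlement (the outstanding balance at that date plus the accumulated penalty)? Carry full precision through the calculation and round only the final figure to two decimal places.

Balance at month 2: £26,750.0000 × (1 + 0.006)^2 = £27,071.9630
After £8,600.00 payment: £27,071.9630 − £8,600.00 = £18,471.9630
Balance at month 10: £18,471.9630 × (1 + 0.006)^8 = £19,377.4621…
Penalty: 10 × 2% × £26,750.00 = £5,350.00
Final settlement = outstanding balance + penalty = £19,377.4621… + £5,350.00 = £24,727.46

£24,727.46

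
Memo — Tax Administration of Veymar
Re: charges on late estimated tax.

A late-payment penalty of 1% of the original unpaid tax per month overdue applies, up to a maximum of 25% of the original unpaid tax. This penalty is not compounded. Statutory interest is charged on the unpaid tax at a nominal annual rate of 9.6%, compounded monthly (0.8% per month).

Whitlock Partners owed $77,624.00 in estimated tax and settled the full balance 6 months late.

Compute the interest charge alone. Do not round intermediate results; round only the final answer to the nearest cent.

$3,801.27

Interest: $77,624.00 × ((1 + 0.008)^6 − 1) = $77,624.00 × 0.0489703… = $3,801.2707…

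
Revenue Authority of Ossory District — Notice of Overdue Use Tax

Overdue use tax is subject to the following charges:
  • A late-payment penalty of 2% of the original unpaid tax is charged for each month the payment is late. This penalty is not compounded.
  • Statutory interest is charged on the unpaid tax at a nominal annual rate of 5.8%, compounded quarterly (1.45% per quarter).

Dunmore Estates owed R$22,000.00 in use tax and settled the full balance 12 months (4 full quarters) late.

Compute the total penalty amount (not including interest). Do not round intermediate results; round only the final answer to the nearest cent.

R$5,280.00

Late-payment penalty = 2% × R$22,000.00 × 12 mo = R$5,280.00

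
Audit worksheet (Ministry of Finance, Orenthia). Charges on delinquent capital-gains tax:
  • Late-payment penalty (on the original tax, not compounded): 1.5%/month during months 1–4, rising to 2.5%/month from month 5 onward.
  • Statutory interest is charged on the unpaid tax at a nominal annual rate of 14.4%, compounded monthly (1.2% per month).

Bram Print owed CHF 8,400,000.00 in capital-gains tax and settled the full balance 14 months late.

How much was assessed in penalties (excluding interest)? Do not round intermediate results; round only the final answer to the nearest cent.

CHF 2,604,000.00

Penalty, months 1–4: 4 × 1.5% × CHF 8,400,000.00 = CHF 504,000.00
Penalty, months 5–14: 10 × 2.5% × CHF 8,400,000.00 = CHF 2,100,000.00
Total penalty = CHF 504,000.00 + CHF 2,100,000.00 = CHF 2,604,000.00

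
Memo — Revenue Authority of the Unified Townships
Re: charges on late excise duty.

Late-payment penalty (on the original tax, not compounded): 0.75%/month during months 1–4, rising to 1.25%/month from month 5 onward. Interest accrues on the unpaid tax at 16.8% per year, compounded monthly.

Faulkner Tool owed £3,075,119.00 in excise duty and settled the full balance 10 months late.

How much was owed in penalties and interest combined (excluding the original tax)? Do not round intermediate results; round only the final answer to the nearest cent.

£781,564.51

Penalty, months 1–4: 4 × 0.75% × £3,075,119.00 = £92,253.57
Penalty, months 5–10: 6 × 1.25% × £3,075,119.00 = £230,633.93…
Interest (16.8%/yr ÷ 12 = 1.4%/month): £3,075,119.00 × ((1 + 0.014)^10 − 1) = £458,677.0145…
Penalties + interest = £322,887.4950 + £458,677.0145… = £781,564.51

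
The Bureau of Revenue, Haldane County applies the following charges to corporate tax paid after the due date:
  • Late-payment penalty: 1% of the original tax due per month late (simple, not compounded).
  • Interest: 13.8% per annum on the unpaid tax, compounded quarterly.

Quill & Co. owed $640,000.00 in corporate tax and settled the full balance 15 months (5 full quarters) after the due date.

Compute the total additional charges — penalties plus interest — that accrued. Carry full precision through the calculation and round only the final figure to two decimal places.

$214,284.97

Late-payment penalty: 15 × 1% × $640,000.00 = $96,000.00
Interest (13.8%/yr ÷ 4 = 3.45%/quarter): $640,000.00 × ((1 + 0.0345)^5 − 1) = $118,284.9719…
Penalties + interest = $96,000.0000 + $118,284.9719… = $214,284.97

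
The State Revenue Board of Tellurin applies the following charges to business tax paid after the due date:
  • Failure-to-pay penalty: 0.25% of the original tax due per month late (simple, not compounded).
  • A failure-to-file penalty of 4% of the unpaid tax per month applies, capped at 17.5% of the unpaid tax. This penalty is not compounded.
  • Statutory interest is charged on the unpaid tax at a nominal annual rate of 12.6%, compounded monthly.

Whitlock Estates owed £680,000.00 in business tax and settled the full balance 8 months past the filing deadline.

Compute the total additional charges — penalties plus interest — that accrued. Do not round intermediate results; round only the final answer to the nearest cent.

£191,863.83

Failure-to-file: 8 × 4% × £680,000.00 = £217,600.00, capped at 17.5% × £680,000.00 = £119,000.00
Failure-to-pay penalty = 0.25% × £680,000.00 × 8 mo = £13,600.00
Interest (12.6%/yr ÷ 12 = 1.05%/month): £680,000.00 × ((1 + 0.0105)^8 − 1) = £59,263.8258…
Penalties + interest = £132,600.0000 + £59,263.8258… = £191,863.83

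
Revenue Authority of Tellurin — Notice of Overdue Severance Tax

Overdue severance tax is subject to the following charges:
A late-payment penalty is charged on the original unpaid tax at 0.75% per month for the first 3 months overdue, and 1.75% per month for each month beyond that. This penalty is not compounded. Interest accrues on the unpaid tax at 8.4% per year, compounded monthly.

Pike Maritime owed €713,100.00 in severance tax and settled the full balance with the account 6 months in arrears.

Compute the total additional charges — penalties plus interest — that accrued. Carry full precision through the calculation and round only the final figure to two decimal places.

€83,961.75

Penalty, months 1–3: 3 × 0.75% × €713,100.00 = €16,044.75
Penalty, months 4–6: 3 × 1.75% × €713,100.00 = €37,437.75
Interest (8.4%/yr ÷ 12 = 0.7%/month): €713,100.00 × ((1 + 0.007)^6 − 1) = €30,479.2461…
Penalties + interest = €53,482.5000 + €30,479.2461… = €83,961.75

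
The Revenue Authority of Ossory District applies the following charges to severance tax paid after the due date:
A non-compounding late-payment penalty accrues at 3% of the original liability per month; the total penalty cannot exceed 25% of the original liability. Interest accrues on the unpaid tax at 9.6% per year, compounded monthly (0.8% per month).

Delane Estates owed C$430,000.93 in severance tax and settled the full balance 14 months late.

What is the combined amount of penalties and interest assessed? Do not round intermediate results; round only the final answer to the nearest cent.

C$158,246.59

Penalty (uncapped): 14 × 3% × C$430,000.93 = C$180,600.39…; cap = 25% × C$430,000.93 = C$107,500.23… → penalty = C$107,500.23…
Interest: C$430,000.93 × ((1 + 0.008)^14 − 1) = C$430,000.93 × 0.1180145… = C$50,746.3596…
Penalties + interest = C$107,500.2325 + C$50,746.3596… = C$158,246.59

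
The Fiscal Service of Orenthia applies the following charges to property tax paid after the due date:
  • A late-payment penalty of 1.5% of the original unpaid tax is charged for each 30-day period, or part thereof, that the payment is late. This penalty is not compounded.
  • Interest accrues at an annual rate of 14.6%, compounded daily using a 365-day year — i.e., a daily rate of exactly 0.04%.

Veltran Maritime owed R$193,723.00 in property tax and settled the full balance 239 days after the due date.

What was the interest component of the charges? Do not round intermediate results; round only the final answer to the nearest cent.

Interest: R$193,723.00 × ((1 + 0.0004)^239 − 1) = R$193,723.00 × 0.10029782… = R$19,429.9938…

R$19,429.99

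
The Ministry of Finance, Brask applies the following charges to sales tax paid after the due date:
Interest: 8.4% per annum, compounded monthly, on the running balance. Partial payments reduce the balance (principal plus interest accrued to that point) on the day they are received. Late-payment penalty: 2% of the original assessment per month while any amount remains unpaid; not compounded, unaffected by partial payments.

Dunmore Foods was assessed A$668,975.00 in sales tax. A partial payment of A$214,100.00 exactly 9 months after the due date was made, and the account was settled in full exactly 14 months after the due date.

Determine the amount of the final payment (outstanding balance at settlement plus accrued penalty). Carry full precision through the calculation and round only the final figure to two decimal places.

Monthly rate = 8.4% ÷ 12 = 0.7%
Balance at month 9: A$668,975.0000 × (1 + 0.007)^9 = A$712,319.9752…
After A$214,100.00 payment: A$712,319.9752… − A$214,100.00 = A$498,219.9752…
Balance at month 14: A$498,219.9752… × (1 + 0.007)^5 = A$515,903.5170…
Penalty: 14 × 2% × A$668,975.00 = A$187,313.00
Final settlement = outstanding balance + penalty = A$515,903.5170… + A$187,313.00 = A$703,216.52

A$703,216.52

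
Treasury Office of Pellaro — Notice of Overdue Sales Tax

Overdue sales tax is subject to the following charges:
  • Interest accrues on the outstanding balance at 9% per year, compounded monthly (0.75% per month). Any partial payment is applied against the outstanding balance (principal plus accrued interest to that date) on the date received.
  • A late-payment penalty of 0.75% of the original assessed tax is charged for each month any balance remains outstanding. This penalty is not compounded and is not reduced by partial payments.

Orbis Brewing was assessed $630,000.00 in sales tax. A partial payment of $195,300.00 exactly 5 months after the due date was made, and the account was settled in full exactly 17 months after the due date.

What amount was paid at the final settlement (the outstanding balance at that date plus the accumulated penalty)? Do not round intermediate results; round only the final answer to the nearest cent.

$582,034.58

Balance at month 5: $630,000.0000 × (1 + 0.0075)^5 = $653,982.0428…
After $195,300.00 payment: $653,982.0428… − $195,300.00 = $458,682.0428…
Balance at month 17: $458,682.0428… × (1 + 0.0075)^12 = $501,709.5822…
Penalty: 17 × 0.75% × $630,000.00 = $80,325.00
Final settlement = outstanding balance + penalty = $501,709.5822… + $80,325.00 = $582,034.58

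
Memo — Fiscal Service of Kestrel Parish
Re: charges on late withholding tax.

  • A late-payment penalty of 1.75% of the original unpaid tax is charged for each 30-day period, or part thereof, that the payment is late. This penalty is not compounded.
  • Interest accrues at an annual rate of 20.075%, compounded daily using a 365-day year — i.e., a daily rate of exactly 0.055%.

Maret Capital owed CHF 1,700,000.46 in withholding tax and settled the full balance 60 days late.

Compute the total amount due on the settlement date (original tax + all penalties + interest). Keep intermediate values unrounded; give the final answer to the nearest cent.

Penalty periods: ⌈60/30⌉ = 2; penalty = 2 × 1.75% × CHF 1,700,000.46 = CHF 59,500.02…
Interest: CHF 1,700,000.46 × ((1 + 0.00055)^60 − 1) = CHF 1,700,000.46 × 0.03354116… = CHF 57,019.9930…
Total = CHF 1,700,000.46 + CHF 59,500.0161 + CHF 57,019.9930… = CHF 1,816,520.47

CHF 1,816,520.47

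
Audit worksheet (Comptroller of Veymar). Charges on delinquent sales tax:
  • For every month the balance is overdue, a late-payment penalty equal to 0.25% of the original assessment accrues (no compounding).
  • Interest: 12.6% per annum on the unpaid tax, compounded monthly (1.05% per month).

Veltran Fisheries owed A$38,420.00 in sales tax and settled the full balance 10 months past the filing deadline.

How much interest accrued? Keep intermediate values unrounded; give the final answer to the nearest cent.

A$4,230.15

Interest: A$38,420.00 × ((1 + 0.0105)^10 − 1) = A$38,420.00 × 0.1101028… = A$4,230.1477…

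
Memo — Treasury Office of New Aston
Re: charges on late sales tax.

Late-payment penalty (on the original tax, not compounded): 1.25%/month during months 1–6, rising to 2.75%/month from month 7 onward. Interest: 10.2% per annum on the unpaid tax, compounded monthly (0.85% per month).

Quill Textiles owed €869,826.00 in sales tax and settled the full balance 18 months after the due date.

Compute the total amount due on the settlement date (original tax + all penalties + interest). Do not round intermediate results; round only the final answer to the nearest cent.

Penalty, months 1–6: 6 × 1.25% × €869,826.00 = €65,236.95
Penalty, months 7–18: 12 × 2.75% × €869,826.00 = €287,042.58
Interest: €869,826.00 × ((1 + 0.0085)^18 − 1) = €869,826.00 × 0.1645717… = €143,148.7754…
Total = €869,826.00 + €352,279.5300 + €143,148.7754… = €1,365,254.31

€1,365,254.31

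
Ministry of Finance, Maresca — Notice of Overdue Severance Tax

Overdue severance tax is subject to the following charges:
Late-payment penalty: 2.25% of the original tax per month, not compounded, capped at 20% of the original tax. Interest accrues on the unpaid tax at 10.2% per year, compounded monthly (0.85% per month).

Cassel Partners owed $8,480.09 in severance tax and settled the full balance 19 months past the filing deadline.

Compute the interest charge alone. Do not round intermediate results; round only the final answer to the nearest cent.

$1,479.53

Interest: $8,480.09 × ((1 + 0.0085)^19 − 1) = $8,480.09 × 0.1744706… = $1,479.5264…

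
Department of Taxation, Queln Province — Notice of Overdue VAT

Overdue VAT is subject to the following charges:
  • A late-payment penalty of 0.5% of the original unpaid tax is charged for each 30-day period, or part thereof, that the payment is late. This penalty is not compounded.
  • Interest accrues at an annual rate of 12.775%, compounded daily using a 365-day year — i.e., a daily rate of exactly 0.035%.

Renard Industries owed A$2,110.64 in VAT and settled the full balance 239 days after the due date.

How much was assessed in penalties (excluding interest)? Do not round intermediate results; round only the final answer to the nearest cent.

A$84.43

Penalty periods: ⌈239/30⌉ = 8; penalty = 8 × 0.5% × A$2,110.64 = A$84.43…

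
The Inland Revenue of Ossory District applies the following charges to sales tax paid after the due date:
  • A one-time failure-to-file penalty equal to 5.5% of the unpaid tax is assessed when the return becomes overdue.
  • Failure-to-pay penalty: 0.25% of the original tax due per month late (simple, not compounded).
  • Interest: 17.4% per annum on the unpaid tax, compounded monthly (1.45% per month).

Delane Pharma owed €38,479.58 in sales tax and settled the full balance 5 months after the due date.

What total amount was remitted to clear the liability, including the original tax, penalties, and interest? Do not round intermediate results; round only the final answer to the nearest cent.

€43,948.81

Failure-to-file penalty: 5.5% × €38,479.58 = €2,116.38…
Failure-to-pay penalty: 5 × 0.25% × €38,479.58 = €480.99…
Interest: €38,479.58 × ((1 + 0.0145)^5 − 1) = €38,479.58 × 0.0746332… = €2,871.8545…
Total = €38,479.58 + €2,597.3717… + €2,871.8545… = €43,948.81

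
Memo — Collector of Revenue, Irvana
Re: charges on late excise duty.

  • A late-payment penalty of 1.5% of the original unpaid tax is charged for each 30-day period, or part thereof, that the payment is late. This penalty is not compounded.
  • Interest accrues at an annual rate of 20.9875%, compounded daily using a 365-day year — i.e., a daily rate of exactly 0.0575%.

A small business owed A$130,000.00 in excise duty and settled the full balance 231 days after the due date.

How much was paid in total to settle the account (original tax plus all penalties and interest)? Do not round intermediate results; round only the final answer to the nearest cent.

A$164,060.85

Penalty periods: ⌈231/30⌉ = 8; penalty = 8 × 1.5% × A$130,000.00 = A$15,600.00
Interest: A$130,000.00 × ((1 + 0.000575)^231 − 1) = A$130,000.00 × 0.14200653… = A$18,460.8486…
Total = A$130,000.00 + A$15,600.0000 + A$18,460.8486… = A$164,060.85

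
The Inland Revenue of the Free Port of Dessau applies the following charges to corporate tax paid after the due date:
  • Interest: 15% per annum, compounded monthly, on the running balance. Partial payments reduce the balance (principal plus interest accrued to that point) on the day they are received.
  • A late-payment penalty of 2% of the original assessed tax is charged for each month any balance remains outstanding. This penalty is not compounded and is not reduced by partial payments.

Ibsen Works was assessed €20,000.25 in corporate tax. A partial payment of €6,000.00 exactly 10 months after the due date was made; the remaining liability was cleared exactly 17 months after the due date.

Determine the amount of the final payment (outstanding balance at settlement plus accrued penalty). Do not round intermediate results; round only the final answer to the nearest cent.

Monthly rate = 15% ÷ 12 = 1.25%
Balance at month 10: €20,000.2500 × (1 + 0.0125)^10 = €22,645.6997…
After €6,000.00 payment: €22,645.6997… − €6,000.00 = €16,645.6997…
Balance at month 17: €16,645.6997… × (1 + 0.0125)^7 = €18,157.9693…
Penalty: 17 × 2% × €20,000.25 = €6,800.09…
Final settlement = outstanding balance + penalty = €18,157.9693… + €6,800.09… = €24,958.05

€24,958.05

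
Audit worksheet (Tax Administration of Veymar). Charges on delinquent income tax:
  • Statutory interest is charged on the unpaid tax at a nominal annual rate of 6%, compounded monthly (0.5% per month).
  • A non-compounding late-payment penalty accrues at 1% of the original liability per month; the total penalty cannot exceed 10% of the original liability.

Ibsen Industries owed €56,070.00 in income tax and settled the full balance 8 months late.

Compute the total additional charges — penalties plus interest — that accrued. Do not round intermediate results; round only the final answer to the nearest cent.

Penalty: 8 × 1% × €56,070.00 = €4,485.60 (below the 10% cap of €5,607.00)
Interest: €56,070.00 × ((1 + 0.005)^8 − 1) = €56,070.00 × 0.0407070… = €2,282.4440…
Penalties + interest = €4,485.6000 + €2,282.4440… = €6,768.04

€6,768.04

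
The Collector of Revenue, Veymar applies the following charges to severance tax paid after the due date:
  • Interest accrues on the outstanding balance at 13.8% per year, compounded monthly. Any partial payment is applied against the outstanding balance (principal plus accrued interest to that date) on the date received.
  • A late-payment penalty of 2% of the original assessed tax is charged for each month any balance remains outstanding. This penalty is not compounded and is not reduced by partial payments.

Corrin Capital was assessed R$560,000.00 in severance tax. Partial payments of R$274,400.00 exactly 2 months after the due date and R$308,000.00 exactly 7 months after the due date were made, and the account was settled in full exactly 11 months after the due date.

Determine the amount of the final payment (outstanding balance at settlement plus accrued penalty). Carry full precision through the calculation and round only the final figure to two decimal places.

Monthly rate = 13.8% ÷ 12 = 1.15%
Balance at month 2: R$560,000.0000 × (1 + 0.0115)^2 = R$572,954.0600
After R$274,400.00 payment: R$572,954.0600 − R$274,400.00 = R$298,554.0600
Balance at month 7: R$298,554.0600 × (1 + 0.0115)^5 = R$316,120.3230…
After R$308,000.00 payment: R$316,120.3230… − R$308,000.00 = R$8,120.3230…
Balance at month 11: R$8,120.3230… × (1 + 0.0115)^4 = R$8,500.3509…
Penalty: 11 × 2% × R$560,000.00 = R$123,200.00
Final settlement = outstanding balance + penalty = R$8,500.3509… + R$123,200.00 = R$131,700.35

R$131,700.35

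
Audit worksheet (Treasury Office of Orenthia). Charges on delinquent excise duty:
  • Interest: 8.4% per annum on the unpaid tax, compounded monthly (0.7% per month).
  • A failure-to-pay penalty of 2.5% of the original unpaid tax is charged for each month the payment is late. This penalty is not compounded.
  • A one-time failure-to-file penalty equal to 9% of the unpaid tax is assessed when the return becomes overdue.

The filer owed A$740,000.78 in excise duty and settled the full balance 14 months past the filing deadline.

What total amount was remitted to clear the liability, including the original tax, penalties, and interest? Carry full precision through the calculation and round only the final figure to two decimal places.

A$1,141,515.06

Failure-to-file penalty: 9% × A$740,000.78 = A$66,600.07…
Failure-to-pay penalty: 14 × 2.5% × A$740,000.78 = A$259,000.27…
Interest: A$740,000.78 × ((1 + 0.007)^14 − 1) = A$740,000.78 × 0.1025863… = A$75,913.9342…
Total = A$740,000.78 + A$325,600.3432 + A$75,913.9342… = A$1,141,515.06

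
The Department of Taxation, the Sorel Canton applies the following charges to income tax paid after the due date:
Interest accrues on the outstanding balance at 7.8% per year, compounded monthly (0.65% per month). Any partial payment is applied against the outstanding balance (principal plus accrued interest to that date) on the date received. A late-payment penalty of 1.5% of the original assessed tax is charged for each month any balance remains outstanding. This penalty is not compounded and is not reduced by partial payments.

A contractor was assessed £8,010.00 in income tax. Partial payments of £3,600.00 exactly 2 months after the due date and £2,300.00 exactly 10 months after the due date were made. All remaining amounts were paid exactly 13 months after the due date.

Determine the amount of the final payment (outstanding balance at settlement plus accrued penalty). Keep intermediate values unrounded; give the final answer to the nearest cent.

£4,064.76

Balance at month 2: £8,010.0000 × (1 + 0.0065)^2 = £8,114.4684…
After £3,600.00 payment: £8,114.4684… − £3,600.00 = £4,514.4684…
Balance at month 10: £4,514.4684… × (1 + 0.0065)^8 = £4,754.6314…
After £2,300.00 payment: £4,754.6314… − £2,300.00 = £2,454.6314…
Balance at month 13: £2,454.6314… × (1 + 0.0065)^3 = £2,502.8085…
Penalty: 13 × 1.5% × £8,010.00 = £1,561.95
Final settlement = outstanding balance + penalty = £2,502.8085… + £1,561.95 = £4,064.76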